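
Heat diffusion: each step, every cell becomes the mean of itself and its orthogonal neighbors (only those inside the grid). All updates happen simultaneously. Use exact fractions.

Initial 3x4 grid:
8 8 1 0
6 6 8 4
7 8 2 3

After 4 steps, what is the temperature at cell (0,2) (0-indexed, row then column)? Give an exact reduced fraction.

Answer: 15337/3375

Derivation:
Step 1: cell (0,2) = 17/4
Step 2: cell (0,2) = 119/30
Step 3: cell (0,2) = 16427/3600
Step 4: cell (0,2) = 15337/3375
Full grid after step 4:
  811873/129600 309167/54000 15337/3375 511373/129600
  5579177/864000 2058283/360000 1721783/360000 3387277/864000
  273191/43200 211153/36000 172553/36000 182491/43200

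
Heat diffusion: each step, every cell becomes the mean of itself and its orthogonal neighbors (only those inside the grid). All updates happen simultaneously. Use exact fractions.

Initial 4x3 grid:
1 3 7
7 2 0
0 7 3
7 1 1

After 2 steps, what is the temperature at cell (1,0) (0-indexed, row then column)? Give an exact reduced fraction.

Step 1: cell (1,0) = 5/2
Step 2: cell (1,0) = 913/240
Full grid after step 2:
  113/36 281/80 115/36
  913/240 303/100 773/240
  781/240 92/25 601/240
  143/36 41/15 101/36

Answer: 913/240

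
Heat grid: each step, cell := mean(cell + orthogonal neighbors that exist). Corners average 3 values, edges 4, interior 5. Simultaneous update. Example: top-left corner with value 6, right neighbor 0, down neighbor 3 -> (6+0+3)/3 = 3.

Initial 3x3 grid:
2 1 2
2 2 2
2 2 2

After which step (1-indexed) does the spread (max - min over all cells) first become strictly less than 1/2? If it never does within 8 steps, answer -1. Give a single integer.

Answer: 1

Derivation:
Step 1: max=2, min=5/3, spread=1/3
  -> spread < 1/2 first at step 1
Step 2: max=2, min=413/240, spread=67/240
Step 3: max=393/200, min=3883/2160, spread=1807/10800
Step 4: max=10439/5400, min=1570037/864000, spread=33401/288000
Step 5: max=1036609/540000, min=14322067/7776000, spread=3025513/38880000
Step 6: max=54844051/28800000, min=5755873133/3110400000, spread=53531/995328
Step 7: max=14760883949/7776000000, min=347215074151/186624000000, spread=450953/11943936
Step 8: max=1765231389481/933120000000, min=20885976439397/11197440000000, spread=3799043/143327232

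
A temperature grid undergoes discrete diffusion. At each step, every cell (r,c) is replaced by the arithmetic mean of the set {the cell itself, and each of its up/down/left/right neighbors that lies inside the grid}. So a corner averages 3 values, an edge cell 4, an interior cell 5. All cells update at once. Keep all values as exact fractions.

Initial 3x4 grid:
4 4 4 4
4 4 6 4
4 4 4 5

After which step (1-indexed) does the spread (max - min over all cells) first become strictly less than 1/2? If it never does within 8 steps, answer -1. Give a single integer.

Answer: 3

Derivation:
Step 1: max=19/4, min=4, spread=3/4
Step 2: max=83/18, min=4, spread=11/18
Step 3: max=64651/14400, min=813/200, spread=1223/2880
  -> spread < 1/2 first at step 3
Step 4: max=578791/129600, min=14791/3600, spread=9263/25920
Step 5: max=228691411/51840000, min=2986013/720000, spread=547939/2073600
Step 6: max=2051447101/466560000, min=3378301/810000, spread=4221829/18662400
Step 7: max=122367620159/27993600000, min=3623569751/864000000, spread=24819801133/139968000000
Step 8: max=7319061373981/1679616000000, min=98171886623/23328000000, spread=2005484297/13436928000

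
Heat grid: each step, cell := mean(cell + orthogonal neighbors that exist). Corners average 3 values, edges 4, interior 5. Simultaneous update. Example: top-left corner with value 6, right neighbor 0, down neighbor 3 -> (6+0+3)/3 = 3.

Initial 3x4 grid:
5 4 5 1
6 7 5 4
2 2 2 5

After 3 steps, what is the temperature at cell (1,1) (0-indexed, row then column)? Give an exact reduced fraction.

Step 1: cell (1,1) = 24/5
Step 2: cell (1,1) = 229/50
Step 3: cell (1,1) = 25937/6000
Full grid after step 3:
  859/180 5579/1200 7481/1800 8411/2160
  4063/900 25937/6000 4097/1000 6067/1600
  8723/2160 28649/7200 27349/7200 4043/1080

Answer: 25937/6000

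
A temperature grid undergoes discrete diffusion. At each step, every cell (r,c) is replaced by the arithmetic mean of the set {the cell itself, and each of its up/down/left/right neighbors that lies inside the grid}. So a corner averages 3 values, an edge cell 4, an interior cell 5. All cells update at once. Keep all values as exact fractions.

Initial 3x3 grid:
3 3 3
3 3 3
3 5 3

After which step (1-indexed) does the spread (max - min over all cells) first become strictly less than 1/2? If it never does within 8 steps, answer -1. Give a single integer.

Answer: 3

Derivation:
Step 1: max=11/3, min=3, spread=2/3
Step 2: max=427/120, min=3, spread=67/120
Step 3: max=3677/1080, min=307/100, spread=1807/5400
  -> spread < 1/2 first at step 3
Step 4: max=1453963/432000, min=8461/2700, spread=33401/144000
Step 5: max=12893933/3888000, min=853391/270000, spread=3025513/19440000
Step 6: max=5130526867/1555200000, min=45955949/14400000, spread=53531/497664
Step 7: max=305968925849/93312000000, min=12455116051/3888000000, spread=450953/5971968
Step 8: max=18305063560603/5598720000000, min=1500688610519/466560000000, spread=3799043/71663616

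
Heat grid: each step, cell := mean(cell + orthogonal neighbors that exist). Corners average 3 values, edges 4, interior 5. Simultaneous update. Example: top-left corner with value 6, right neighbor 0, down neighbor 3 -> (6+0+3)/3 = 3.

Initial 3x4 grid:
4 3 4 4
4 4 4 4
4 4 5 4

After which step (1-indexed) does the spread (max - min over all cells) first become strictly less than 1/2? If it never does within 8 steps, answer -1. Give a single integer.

Answer: 3

Derivation:
Step 1: max=13/3, min=11/3, spread=2/3
Step 2: max=511/120, min=449/120, spread=31/60
Step 3: max=4531/1080, min=4109/1080, spread=211/540
  -> spread < 1/2 first at step 3
Step 4: max=26759/6480, min=25081/6480, spread=839/3240
Step 5: max=199763/48600, min=189037/48600, spread=5363/24300
Step 6: max=4759459/1166400, min=4571741/1166400, spread=93859/583200
Step 7: max=284504723/69984000, min=275367277/69984000, spread=4568723/34992000
Step 8: max=680233849/167961600, min=663458951/167961600, spread=8387449/83980800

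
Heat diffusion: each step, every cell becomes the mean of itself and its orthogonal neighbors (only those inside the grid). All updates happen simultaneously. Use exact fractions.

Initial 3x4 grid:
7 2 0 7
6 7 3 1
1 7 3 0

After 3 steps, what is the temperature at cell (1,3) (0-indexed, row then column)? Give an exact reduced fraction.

Answer: 4399/1600

Derivation:
Step 1: cell (1,3) = 11/4
Step 2: cell (1,3) = 191/80
Step 3: cell (1,3) = 4399/1600
Full grid after step 3:
  671/144 308/75 12179/3600 5983/2160
  67841/14400 1594/375 3229/1000 4399/1600
  509/108 29593/7200 23633/7200 2809/1080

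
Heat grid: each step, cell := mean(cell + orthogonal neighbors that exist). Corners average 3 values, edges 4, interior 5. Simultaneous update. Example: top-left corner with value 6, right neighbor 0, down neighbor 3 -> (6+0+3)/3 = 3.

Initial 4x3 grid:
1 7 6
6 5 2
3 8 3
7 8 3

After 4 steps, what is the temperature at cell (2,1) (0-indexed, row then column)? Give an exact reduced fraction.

Answer: 94003/18000

Derivation:
Step 1: cell (2,1) = 27/5
Step 2: cell (2,1) = 11/2
Step 3: cell (2,1) = 1231/240
Step 4: cell (2,1) = 94003/18000
Full grid after step 4:
  123667/25920 828821/172800 40399/8640
  217139/43200 348877/72000 34669/7200
  1693/320 94003/18000 21323/4320
  4027/720 92837/17280 67361/12960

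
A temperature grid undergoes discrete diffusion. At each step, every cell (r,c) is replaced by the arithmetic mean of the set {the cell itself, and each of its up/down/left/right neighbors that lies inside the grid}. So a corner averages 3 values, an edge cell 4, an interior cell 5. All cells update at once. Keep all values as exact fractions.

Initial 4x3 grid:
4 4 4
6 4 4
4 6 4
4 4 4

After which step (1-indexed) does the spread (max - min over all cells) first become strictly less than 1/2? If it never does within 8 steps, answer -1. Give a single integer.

Step 1: max=5, min=4, spread=1
Step 2: max=569/120, min=4, spread=89/120
Step 3: max=5507/1200, min=1689/400, spread=11/30
  -> spread < 1/2 first at step 3
Step 4: max=487547/108000, min=45817/10800, spread=29377/108000
Step 5: max=604171/135000, min=1164517/270000, spread=1753/10800
Step 6: max=12787807/2880000, min=84098041/19440000, spread=71029/622080
Step 7: max=8614716229/1944000000, min=5074623619/1166400000, spread=7359853/91125000
Step 8: max=45826144567/10368000000, min=101681335807/23328000000, spread=45679663/746496000

Answer: 3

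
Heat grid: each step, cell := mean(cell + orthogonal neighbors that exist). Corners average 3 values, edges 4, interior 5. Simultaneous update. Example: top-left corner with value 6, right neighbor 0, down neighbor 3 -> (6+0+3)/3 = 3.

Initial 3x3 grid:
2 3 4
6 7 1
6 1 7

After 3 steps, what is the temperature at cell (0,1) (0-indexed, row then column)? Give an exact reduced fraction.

Answer: 3637/900

Derivation:
Step 1: cell (0,1) = 4
Step 2: cell (0,1) = 209/60
Step 3: cell (0,1) = 3637/900
Full grid after step 3:
  8641/2160 3637/900 7771/2160
  7213/1600 23779/6000 58367/14400
  4753/1080 64417/14400 713/180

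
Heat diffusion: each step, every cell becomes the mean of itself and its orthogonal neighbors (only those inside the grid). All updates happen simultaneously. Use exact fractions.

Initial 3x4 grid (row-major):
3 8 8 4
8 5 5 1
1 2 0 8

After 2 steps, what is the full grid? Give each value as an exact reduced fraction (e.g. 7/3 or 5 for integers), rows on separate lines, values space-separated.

After step 1:
  19/3 6 25/4 13/3
  17/4 28/5 19/5 9/2
  11/3 2 15/4 3
After step 2:
  199/36 1451/240 1223/240 181/36
  397/80 433/100 239/50 469/120
  119/36 901/240 251/80 15/4

Answer: 199/36 1451/240 1223/240 181/36
397/80 433/100 239/50 469/120
119/36 901/240 251/80 15/4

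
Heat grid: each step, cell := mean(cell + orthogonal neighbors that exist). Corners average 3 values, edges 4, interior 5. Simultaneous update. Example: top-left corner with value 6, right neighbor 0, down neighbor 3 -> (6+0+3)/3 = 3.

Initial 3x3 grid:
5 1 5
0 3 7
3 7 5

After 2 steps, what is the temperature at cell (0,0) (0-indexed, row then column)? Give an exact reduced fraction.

Step 1: cell (0,0) = 2
Step 2: cell (0,0) = 11/4
Full grid after step 2:
  11/4 403/120 77/18
  701/240 387/100 289/60
  127/36 533/120 95/18

Answer: 11/4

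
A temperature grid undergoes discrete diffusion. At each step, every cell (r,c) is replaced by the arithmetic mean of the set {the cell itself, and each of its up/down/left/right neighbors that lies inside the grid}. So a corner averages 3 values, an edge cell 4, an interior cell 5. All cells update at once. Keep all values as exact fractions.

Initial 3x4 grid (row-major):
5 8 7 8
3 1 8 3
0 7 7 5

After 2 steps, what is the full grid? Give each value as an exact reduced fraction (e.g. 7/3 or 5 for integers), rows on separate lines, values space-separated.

Answer: 77/18 89/15 121/20 79/12
979/240 437/100 311/50 111/20
28/9 577/120 207/40 71/12

Derivation:
After step 1:
  16/3 21/4 31/4 6
  9/4 27/5 26/5 6
  10/3 15/4 27/4 5
After step 2:
  77/18 89/15 121/20 79/12
  979/240 437/100 311/50 111/20
  28/9 577/120 207/40 71/12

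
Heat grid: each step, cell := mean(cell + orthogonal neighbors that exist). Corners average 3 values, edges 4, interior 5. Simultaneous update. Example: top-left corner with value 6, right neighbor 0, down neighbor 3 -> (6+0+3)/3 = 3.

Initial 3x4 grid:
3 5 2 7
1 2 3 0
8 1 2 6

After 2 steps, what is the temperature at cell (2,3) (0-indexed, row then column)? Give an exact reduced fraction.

Step 1: cell (2,3) = 8/3
Step 2: cell (2,3) = 29/9
Full grid after step 2:
  19/6 253/80 241/80 15/4
  367/120 279/100 309/100 43/15
  121/36 719/240 643/240 29/9

Answer: 29/9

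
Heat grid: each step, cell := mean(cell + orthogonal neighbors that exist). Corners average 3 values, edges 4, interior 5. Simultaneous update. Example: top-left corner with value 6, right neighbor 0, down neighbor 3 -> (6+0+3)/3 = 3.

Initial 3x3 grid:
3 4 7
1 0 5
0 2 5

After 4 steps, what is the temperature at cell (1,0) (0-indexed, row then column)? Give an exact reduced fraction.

Step 1: cell (1,0) = 1
Step 2: cell (1,0) = 53/30
Step 3: cell (1,0) = 7187/3600
Step 4: cell (1,0) = 123241/54000
Full grid after step 4:
  167209/64800 50039/16000 462793/129600
  123241/54000 167387/60000 2924231/864000
  88231/43200 731327/288000 10963/3600

Answer: 123241/54000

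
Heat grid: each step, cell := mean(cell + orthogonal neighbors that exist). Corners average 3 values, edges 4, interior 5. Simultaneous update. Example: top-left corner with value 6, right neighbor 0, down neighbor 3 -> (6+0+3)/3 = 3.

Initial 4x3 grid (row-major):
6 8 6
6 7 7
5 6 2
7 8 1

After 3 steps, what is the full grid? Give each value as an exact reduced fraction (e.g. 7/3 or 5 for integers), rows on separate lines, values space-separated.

After step 1:
  20/3 27/4 7
  6 34/5 11/2
  6 28/5 4
  20/3 11/2 11/3
After step 2:
  233/36 1633/240 77/12
  191/30 613/100 233/40
  91/15 279/50 563/120
  109/18 643/120 79/18
After step 3:
  14143/2160 92963/14400 4571/720
  5633/900 36847/6000 6919/1200
  10831/1800 2087/375 18437/3600
  6293/1080 38489/7200 2599/540

Answer: 14143/2160 92963/14400 4571/720
5633/900 36847/6000 6919/1200
10831/1800 2087/375 18437/3600
6293/1080 38489/7200 2599/540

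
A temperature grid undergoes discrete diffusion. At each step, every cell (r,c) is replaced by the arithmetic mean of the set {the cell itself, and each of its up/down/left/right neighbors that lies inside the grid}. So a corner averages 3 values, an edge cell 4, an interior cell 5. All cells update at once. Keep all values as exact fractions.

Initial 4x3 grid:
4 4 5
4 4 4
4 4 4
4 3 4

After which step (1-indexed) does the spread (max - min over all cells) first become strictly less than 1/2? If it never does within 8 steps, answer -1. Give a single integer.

Answer: 3

Derivation:
Step 1: max=13/3, min=11/3, spread=2/3
Step 2: max=77/18, min=893/240, spread=401/720
Step 3: max=905/216, min=8203/2160, spread=847/2160
  -> spread < 1/2 first at step 3
Step 4: max=537181/129600, min=3309989/864000, spread=813653/2592000
Step 5: max=31967729/7776000, min=29973499/7776000, spread=199423/777600
Step 6: max=1905761551/466560000, min=1808845601/466560000, spread=1938319/9331200
Step 7: max=113793499109/27993600000, min=109006109659/27993600000, spread=95747789/559872000
Step 8: max=6800515785631/1679616000000, min=6565510002881/1679616000000, spread=940023131/6718464000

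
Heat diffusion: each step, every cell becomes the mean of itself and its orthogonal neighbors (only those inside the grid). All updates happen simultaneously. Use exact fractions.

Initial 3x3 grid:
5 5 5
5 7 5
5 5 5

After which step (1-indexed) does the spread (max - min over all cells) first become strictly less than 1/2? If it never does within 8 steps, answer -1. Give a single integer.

Step 1: max=11/2, min=5, spread=1/2
Step 2: max=137/25, min=209/40, spread=51/200
  -> spread < 1/2 first at step 2
Step 3: max=12823/2400, min=947/180, spread=589/7200
Step 4: max=79943/15000, min=761081/144000, spread=31859/720000
Step 5: max=45891607/8640000, min=4764721/900000, spread=751427/43200000
Step 6: max=286634687/54000000, min=2747063129/518400000, spread=23149331/2592000000
Step 7: max=165002654263/31104000000, min=17174931889/3240000000, spread=616540643/155520000000
Step 8: max=1031112453983/194400000000, min=9895132008761/1866240000000, spread=17737747379/9331200000000

Answer: 2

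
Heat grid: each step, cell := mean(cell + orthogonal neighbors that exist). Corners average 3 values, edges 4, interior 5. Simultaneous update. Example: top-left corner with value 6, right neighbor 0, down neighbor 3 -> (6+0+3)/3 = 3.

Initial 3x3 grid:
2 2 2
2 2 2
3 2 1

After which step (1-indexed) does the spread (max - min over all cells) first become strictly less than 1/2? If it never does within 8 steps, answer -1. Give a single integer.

Answer: 2

Derivation:
Step 1: max=7/3, min=5/3, spread=2/3
Step 2: max=79/36, min=65/36, spread=7/18
  -> spread < 1/2 first at step 2
Step 3: max=913/432, min=815/432, spread=49/216
Step 4: max=14335/6912, min=13313/6912, spread=511/3456
Step 5: max=170197/82944, min=161579/82944, spread=4309/41472
Step 6: max=2026951/995328, min=1954361/995328, spread=36295/497664
Step 7: max=24193645/11943936, min=23582099/11943936, spread=305773/5971968
Step 8: max=289230415/143327232, min=284078513/143327232, spread=2575951/71663616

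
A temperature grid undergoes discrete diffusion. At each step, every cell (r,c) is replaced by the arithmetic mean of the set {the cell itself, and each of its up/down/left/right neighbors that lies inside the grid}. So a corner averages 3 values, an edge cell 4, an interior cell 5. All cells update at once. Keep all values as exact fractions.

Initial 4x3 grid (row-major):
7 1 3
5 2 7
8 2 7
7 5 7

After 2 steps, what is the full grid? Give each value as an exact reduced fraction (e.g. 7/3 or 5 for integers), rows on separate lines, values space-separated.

After step 1:
  13/3 13/4 11/3
  11/2 17/5 19/4
  11/2 24/5 23/4
  20/3 21/4 19/3
After step 2:
  157/36 293/80 35/9
  281/60 217/50 527/120
  337/60 247/50 649/120
  209/36 461/80 52/9

Answer: 157/36 293/80 35/9
281/60 217/50 527/120
337/60 247/50 649/120
209/36 461/80 52/9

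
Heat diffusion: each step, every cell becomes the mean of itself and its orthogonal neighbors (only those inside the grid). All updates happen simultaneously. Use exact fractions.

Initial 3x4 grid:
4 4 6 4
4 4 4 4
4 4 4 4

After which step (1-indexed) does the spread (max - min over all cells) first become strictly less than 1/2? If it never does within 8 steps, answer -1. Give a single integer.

Step 1: max=14/3, min=4, spread=2/3
Step 2: max=271/60, min=4, spread=31/60
Step 3: max=2371/540, min=4, spread=211/540
  -> spread < 1/2 first at step 3
Step 4: max=232897/54000, min=3647/900, spread=14077/54000
Step 5: max=2084407/486000, min=219683/54000, spread=5363/24300
Step 6: max=62060809/14580000, min=122869/30000, spread=93859/583200
Step 7: max=3709474481/874800000, min=199736467/48600000, spread=4568723/34992000
Step 8: max=221732435629/52488000000, min=6013618889/1458000000, spread=8387449/83980800

Answer: 3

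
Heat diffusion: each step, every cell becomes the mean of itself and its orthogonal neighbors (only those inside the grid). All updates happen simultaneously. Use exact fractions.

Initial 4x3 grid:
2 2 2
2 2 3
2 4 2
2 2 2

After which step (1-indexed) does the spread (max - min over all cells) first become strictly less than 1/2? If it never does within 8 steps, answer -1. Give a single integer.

Step 1: max=11/4, min=2, spread=3/4
Step 2: max=51/20, min=2, spread=11/20
Step 3: max=49/20, min=781/360, spread=101/360
  -> spread < 1/2 first at step 3
Step 4: max=10313/4320, min=4699/2160, spread=61/288
Step 5: max=85241/36000, min=1927/864, spread=464/3375
Step 6: max=36680513/15552000, min=8706667/3888000, spread=370769/3110400
Step 7: max=2187165907/933120000, min=527094793/233280000, spread=5252449/62208000
Step 8: max=130968197993/55987200000, min=391724507/172800000, spread=161978309/2239488000

Answer: 3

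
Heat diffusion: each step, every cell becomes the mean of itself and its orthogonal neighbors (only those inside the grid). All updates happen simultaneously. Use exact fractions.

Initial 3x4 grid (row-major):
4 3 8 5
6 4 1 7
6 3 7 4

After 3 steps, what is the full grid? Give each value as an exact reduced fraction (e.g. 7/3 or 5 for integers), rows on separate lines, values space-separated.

Answer: 599/135 16969/3600 4211/900 11449/2160
8477/1800 26189/6000 7441/1500 70241/14400
3293/720 3807/800 10921/2400 917/180

Derivation:
After step 1:
  13/3 19/4 17/4 20/3
  5 17/5 27/5 17/4
  5 5 15/4 6
After step 2:
  169/36 251/60 79/15 91/18
  133/30 471/100 421/100 1339/240
  5 343/80 403/80 14/3
After step 3:
  599/135 16969/3600 4211/900 11449/2160
  8477/1800 26189/6000 7441/1500 70241/14400
  3293/720 3807/800 10921/2400 917/180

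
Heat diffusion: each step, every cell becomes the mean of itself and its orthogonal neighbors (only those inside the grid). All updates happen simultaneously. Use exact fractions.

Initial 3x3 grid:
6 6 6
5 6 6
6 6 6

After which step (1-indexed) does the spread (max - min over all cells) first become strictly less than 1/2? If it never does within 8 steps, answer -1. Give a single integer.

Answer: 1

Derivation:
Step 1: max=6, min=17/3, spread=1/3
  -> spread < 1/2 first at step 1
Step 2: max=6, min=1373/240, spread=67/240
Step 3: max=1193/200, min=12523/2160, spread=1807/10800
Step 4: max=32039/5400, min=5026037/864000, spread=33401/288000
Step 5: max=3196609/540000, min=45426067/7776000, spread=3025513/38880000
Step 6: max=170044051/28800000, min=18197473133/3110400000, spread=53531/995328
Step 7: max=45864883949/7776000000, min=1093711074151/186624000000, spread=450953/11943936
Step 8: max=5497711389481/933120000000, min=65675736439397/11197440000000, spread=3799043/143327232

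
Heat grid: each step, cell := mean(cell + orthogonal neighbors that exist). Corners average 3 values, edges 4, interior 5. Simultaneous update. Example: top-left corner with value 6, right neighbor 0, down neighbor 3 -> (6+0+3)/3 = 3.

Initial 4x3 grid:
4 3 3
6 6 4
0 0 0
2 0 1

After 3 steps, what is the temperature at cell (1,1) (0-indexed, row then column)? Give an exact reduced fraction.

Answer: 1843/600

Derivation:
Step 1: cell (1,1) = 19/5
Step 2: cell (1,1) = 13/4
Step 3: cell (1,1) = 1843/600
Full grid after step 3:
  518/135 166/45 3709/1080
  463/144 1843/600 403/144
  1519/720 741/400 1259/720
  2767/2160 1069/960 2177/2160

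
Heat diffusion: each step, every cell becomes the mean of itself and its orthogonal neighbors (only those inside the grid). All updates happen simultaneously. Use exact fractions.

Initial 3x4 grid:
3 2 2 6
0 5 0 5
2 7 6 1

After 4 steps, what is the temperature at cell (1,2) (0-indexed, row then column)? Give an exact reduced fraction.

Answer: 297247/90000

Derivation:
Step 1: cell (1,2) = 18/5
Step 2: cell (1,2) = 77/25
Step 3: cell (1,2) = 5273/1500
Step 4: cell (1,2) = 297247/90000
Full grid after step 4:
  179329/64800 308279/108000 349069/108000 106987/32400
  1251731/432000 575419/180000 297247/90000 47663/13500
  70193/21600 60109/18000 64949/18000 4813/1350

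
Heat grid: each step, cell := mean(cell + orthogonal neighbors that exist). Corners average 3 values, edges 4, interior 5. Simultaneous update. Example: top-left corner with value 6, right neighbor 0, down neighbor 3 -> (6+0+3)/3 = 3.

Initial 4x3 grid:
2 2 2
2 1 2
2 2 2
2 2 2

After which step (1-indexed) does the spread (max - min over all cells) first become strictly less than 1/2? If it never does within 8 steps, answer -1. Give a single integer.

Answer: 1

Derivation:
Step 1: max=2, min=7/4, spread=1/4
  -> spread < 1/2 first at step 1
Step 2: max=2, min=177/100, spread=23/100
Step 3: max=787/400, min=8789/4800, spread=131/960
Step 4: max=14009/7200, min=79849/43200, spread=841/8640
Step 5: max=2786627/1440000, min=32017949/17280000, spread=56863/691200
Step 6: max=24930457/12960000, min=289505659/155520000, spread=386393/6220800
Step 7: max=9947641187/5184000000, min=116022276869/62208000000, spread=26795339/497664000
Step 8: max=594993850333/311040000000, min=6981144285871/3732480000000, spread=254051069/5971968000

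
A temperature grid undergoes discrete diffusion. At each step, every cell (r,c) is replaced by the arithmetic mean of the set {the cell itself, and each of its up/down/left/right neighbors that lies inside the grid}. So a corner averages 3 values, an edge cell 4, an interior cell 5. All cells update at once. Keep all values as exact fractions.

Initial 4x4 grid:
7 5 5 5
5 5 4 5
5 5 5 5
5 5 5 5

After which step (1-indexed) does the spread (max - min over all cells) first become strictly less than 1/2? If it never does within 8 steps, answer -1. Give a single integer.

Answer: 3

Derivation:
Step 1: max=17/3, min=19/4, spread=11/12
Step 2: max=50/9, min=239/50, spread=349/450
Step 3: max=11503/2160, min=11633/2400, spread=10333/21600
  -> spread < 1/2 first at step 3
Step 4: max=341341/64800, min=117649/24000, spread=236887/648000
Step 5: max=10095511/1944000, min=10609961/2160000, spread=5465461/19440000
Step 6: max=60184181/11664000, min=106455187/21600000, spread=134919001/583200000
Step 7: max=8969629903/1749600000, min=960567827/194400000, spread=16225973/87480000
Step 8: max=268027170601/52488000000, min=28871150549/5832000000, spread=409340783/2624400000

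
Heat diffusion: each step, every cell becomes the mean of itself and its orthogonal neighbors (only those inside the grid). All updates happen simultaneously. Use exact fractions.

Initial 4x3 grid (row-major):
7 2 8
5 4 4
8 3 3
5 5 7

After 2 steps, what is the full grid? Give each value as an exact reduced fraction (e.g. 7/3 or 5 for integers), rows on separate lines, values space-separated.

After step 1:
  14/3 21/4 14/3
  6 18/5 19/4
  21/4 23/5 17/4
  6 5 5
After step 2:
  191/36 1091/240 44/9
  1171/240 121/25 259/60
  437/80 227/50 93/20
  65/12 103/20 19/4

Answer: 191/36 1091/240 44/9
1171/240 121/25 259/60
437/80 227/50 93/20
65/12 103/20 19/4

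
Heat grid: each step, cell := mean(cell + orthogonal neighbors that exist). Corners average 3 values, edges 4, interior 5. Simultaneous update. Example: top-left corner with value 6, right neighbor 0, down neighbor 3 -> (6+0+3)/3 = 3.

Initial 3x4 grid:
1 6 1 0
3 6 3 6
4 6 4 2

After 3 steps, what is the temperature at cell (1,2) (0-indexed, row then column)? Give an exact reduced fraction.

Answer: 10957/3000

Derivation:
Step 1: cell (1,2) = 4
Step 2: cell (1,2) = 89/25
Step 3: cell (1,2) = 10957/3000
Full grid after step 3:
  3949/1080 12799/3600 5717/1800 1279/432
  28573/7200 23659/6000 10957/3000 46291/14400
  9173/2160 30773/7200 9431/2400 263/72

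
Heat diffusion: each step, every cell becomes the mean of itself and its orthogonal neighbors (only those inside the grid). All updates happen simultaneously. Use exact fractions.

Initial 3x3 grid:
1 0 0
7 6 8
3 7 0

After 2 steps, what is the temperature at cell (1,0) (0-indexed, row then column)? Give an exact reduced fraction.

Step 1: cell (1,0) = 17/4
Step 2: cell (1,0) = 1091/240
Full grid after step 2:
  26/9 761/240 95/36
  1091/240 191/50 503/120
  167/36 76/15 25/6

Answer: 1091/240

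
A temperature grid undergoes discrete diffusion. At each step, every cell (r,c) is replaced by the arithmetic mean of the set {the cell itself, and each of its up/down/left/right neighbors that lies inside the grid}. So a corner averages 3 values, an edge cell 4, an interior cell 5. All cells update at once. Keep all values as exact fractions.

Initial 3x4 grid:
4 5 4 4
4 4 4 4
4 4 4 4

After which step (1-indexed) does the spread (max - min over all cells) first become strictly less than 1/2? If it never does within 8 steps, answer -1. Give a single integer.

Answer: 1

Derivation:
Step 1: max=13/3, min=4, spread=1/3
  -> spread < 1/2 first at step 1
Step 2: max=511/120, min=4, spread=31/120
Step 3: max=4531/1080, min=4, spread=211/1080
Step 4: max=448897/108000, min=7247/1800, spread=14077/108000
Step 5: max=4028407/972000, min=435683/108000, spread=5363/48600
Step 6: max=120380809/29160000, min=242869/60000, spread=93859/1166400
Step 7: max=7208674481/1749600000, min=394136467/97200000, spread=4568723/69984000
Step 8: max=431684435629/104976000000, min=11845618889/2916000000, spread=8387449/167961600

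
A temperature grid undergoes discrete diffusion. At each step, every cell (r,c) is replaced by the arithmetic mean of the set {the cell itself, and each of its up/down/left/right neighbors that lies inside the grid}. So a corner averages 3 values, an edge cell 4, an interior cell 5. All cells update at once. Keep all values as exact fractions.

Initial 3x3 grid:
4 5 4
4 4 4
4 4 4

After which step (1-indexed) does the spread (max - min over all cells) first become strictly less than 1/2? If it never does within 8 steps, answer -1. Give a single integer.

Step 1: max=13/3, min=4, spread=1/3
  -> spread < 1/2 first at step 1
Step 2: max=1027/240, min=4, spread=67/240
Step 3: max=9077/2160, min=807/200, spread=1807/10800
Step 4: max=3613963/864000, min=21961/5400, spread=33401/288000
Step 5: max=32333933/7776000, min=2203391/540000, spread=3025513/38880000
Step 6: max=12906526867/3110400000, min=117955949/28800000, spread=53531/995328
Step 7: max=772528925849/186624000000, min=31895116051/7776000000, spread=450953/11943936
Step 8: max=46298663560603/11197440000000, min=3833488610519/933120000000, spread=3799043/143327232

Answer: 1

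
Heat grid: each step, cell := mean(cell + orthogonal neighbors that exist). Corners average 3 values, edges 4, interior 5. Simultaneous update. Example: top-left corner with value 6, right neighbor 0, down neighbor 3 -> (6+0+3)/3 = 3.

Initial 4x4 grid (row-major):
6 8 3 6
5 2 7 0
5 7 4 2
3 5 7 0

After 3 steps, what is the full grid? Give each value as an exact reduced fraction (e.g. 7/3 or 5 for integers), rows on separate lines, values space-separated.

After step 1:
  19/3 19/4 6 3
  9/2 29/5 16/5 15/4
  5 23/5 27/5 3/2
  13/3 11/2 4 3
After step 2:
  187/36 1373/240 339/80 17/4
  649/120 457/100 483/100 229/80
  553/120 263/50 187/50 273/80
  89/18 553/120 179/40 17/6
After step 3:
  11753/2160 35501/7200 11423/2400 227/60
  17803/3600 30947/6000 506/125 3071/800
  18199/3600 1709/375 8687/2000 7709/2400
  2549/540 17359/3600 4697/1200 2573/720

Answer: 11753/2160 35501/7200 11423/2400 227/60
17803/3600 30947/6000 506/125 3071/800
18199/3600 1709/375 8687/2000 7709/2400
2549/540 17359/3600 4697/1200 2573/720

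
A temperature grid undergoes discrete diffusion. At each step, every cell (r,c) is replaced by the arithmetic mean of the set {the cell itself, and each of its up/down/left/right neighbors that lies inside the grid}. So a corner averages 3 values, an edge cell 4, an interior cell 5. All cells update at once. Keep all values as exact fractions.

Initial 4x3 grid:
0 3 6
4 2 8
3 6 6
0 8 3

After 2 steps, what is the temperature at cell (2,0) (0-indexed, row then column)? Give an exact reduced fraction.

Answer: 85/24

Derivation:
Step 1: cell (2,0) = 13/4
Step 2: cell (2,0) = 85/24
Full grid after step 2:
  22/9 307/80 167/36
  373/120 201/50 1291/240
  85/24 457/100 263/48
  67/18 223/48 47/9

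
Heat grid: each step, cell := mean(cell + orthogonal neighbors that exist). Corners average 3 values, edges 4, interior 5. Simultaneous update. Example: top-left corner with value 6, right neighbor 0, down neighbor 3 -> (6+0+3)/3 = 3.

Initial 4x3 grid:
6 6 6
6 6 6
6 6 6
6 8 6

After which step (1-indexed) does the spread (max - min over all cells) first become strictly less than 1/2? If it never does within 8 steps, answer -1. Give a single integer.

Answer: 3

Derivation:
Step 1: max=20/3, min=6, spread=2/3
Step 2: max=787/120, min=6, spread=67/120
Step 3: max=6917/1080, min=6, spread=437/1080
  -> spread < 1/2 first at step 3
Step 4: max=2749531/432000, min=3009/500, spread=29951/86400
Step 5: max=24543821/3888000, min=20408/3375, spread=206761/777600
Step 6: max=9787395571/1555200000, min=16365671/2700000, spread=14430763/62208000
Step 7: max=584979741689/93312000000, min=1313652727/216000000, spread=139854109/746496000
Step 8: max=35014791890251/5598720000000, min=118491228977/19440000000, spread=7114543559/44789760000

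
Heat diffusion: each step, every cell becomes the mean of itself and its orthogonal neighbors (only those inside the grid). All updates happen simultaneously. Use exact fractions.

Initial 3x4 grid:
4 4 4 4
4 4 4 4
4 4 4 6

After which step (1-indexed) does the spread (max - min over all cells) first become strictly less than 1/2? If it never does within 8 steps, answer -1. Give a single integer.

Answer: 3

Derivation:
Step 1: max=14/3, min=4, spread=2/3
Step 2: max=41/9, min=4, spread=5/9
Step 3: max=473/108, min=4, spread=41/108
  -> spread < 1/2 first at step 3
Step 4: max=56057/12960, min=4, spread=4217/12960
Step 5: max=3319549/777600, min=14479/3600, spread=38417/155520
Step 6: max=197824211/46656000, min=290597/72000, spread=1903471/9331200
Step 7: max=11798429089/2799360000, min=8755759/2160000, spread=18038617/111974400
Step 8: max=705114582851/167961600000, min=790526759/194400000, spread=883978523/6718464000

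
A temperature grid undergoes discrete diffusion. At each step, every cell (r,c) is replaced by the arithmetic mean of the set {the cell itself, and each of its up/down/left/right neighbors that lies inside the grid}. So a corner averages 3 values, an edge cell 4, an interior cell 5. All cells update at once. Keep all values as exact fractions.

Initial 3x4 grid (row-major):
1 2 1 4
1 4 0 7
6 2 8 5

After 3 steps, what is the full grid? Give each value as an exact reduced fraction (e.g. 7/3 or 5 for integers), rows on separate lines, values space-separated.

After step 1:
  4/3 2 7/4 4
  3 9/5 4 4
  3 5 15/4 20/3
After step 2:
  19/9 413/240 47/16 13/4
  137/60 79/25 153/50 14/3
  11/3 271/80 233/48 173/36
After step 3:
  4403/2160 17873/7200 6581/2400 521/144
  10099/3600 8167/3000 11207/3000 3551/900
  249/80 9041/2400 28993/7200 2063/432

Answer: 4403/2160 17873/7200 6581/2400 521/144
10099/3600 8167/3000 11207/3000 3551/900
249/80 9041/2400 28993/7200 2063/432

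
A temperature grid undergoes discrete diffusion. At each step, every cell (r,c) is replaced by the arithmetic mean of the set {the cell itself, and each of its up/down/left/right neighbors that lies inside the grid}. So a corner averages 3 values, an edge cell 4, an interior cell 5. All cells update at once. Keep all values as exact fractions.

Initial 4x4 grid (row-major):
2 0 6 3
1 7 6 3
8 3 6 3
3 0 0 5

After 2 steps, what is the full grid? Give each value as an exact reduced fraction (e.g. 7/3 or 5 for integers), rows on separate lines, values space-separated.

Answer: 37/12 119/40 171/40 23/6
253/80 441/100 201/50 22/5
1003/240 341/100 21/5 107/30
107/36 763/240 631/240 29/9

Derivation:
After step 1:
  1 15/4 15/4 4
  9/2 17/5 28/5 15/4
  15/4 24/5 18/5 17/4
  11/3 3/2 11/4 8/3
After step 2:
  37/12 119/40 171/40 23/6
  253/80 441/100 201/50 22/5
  1003/240 341/100 21/5 107/30
  107/36 763/240 631/240 29/9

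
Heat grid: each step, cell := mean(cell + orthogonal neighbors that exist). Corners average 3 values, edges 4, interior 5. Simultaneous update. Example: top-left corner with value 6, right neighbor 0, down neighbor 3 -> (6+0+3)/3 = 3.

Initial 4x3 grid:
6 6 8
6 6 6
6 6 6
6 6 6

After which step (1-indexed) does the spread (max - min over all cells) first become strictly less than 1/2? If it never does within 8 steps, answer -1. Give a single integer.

Answer: 3

Derivation:
Step 1: max=20/3, min=6, spread=2/3
Step 2: max=59/9, min=6, spread=5/9
Step 3: max=689/108, min=6, spread=41/108
  -> spread < 1/2 first at step 3
Step 4: max=81977/12960, min=6, spread=4217/12960
Step 5: max=4874749/777600, min=21679/3600, spread=38417/155520
Step 6: max=291136211/46656000, min=434597/72000, spread=1903471/9331200
Step 7: max=17397149089/2799360000, min=13075759/2160000, spread=18038617/111974400
Step 8: max=1041037782851/167961600000, min=1179326759/194400000, spread=883978523/6718464000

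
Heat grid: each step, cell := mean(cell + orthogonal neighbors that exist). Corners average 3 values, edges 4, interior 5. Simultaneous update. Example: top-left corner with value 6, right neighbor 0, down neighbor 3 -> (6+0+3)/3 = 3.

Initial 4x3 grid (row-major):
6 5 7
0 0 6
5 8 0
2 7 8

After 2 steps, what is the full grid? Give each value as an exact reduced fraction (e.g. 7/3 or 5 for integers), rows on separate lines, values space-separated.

Answer: 131/36 539/120 55/12
419/120 183/50 371/80
91/24 233/50 71/16
44/9 239/48 67/12

Derivation:
After step 1:
  11/3 9/2 6
  11/4 19/5 13/4
  15/4 4 11/2
  14/3 25/4 5
After step 2:
  131/36 539/120 55/12
  419/120 183/50 371/80
  91/24 233/50 71/16
  44/9 239/48 67/12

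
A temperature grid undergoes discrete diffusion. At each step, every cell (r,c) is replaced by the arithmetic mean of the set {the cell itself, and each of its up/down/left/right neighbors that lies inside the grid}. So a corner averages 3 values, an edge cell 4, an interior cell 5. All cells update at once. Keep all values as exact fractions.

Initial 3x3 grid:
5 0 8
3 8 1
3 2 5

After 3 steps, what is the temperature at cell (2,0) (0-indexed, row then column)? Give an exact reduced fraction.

Step 1: cell (2,0) = 8/3
Step 2: cell (2,0) = 143/36
Step 3: cell (2,0) = 7453/2160
Full grid after step 3:
  1957/540 60461/14400 2761/720
  57511/14400 893/250 30343/7200
  7453/2160 28643/7200 1957/540

Answer: 7453/2160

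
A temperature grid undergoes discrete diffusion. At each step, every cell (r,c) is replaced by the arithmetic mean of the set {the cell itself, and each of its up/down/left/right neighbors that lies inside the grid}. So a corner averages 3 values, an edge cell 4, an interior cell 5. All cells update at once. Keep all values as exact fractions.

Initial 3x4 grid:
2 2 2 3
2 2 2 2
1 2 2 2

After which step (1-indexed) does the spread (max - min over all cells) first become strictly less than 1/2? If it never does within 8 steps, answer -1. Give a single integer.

Step 1: max=7/3, min=5/3, spread=2/3
Step 2: max=41/18, min=31/18, spread=5/9
Step 3: max=473/216, min=391/216, spread=41/108
  -> spread < 1/2 first at step 3
Step 4: max=56057/25920, min=47623/25920, spread=4217/12960
Step 5: max=660497/311040, min=583663/311040, spread=38417/155520
Step 6: max=39228271/18662400, min=35421329/18662400, spread=1903471/9331200
Step 7: max=465936217/223948800, min=429858983/223948800, spread=18038617/111974400
Step 8: max=27757834523/13436928000, min=25989877477/13436928000, spread=883978523/6718464000

Answer: 3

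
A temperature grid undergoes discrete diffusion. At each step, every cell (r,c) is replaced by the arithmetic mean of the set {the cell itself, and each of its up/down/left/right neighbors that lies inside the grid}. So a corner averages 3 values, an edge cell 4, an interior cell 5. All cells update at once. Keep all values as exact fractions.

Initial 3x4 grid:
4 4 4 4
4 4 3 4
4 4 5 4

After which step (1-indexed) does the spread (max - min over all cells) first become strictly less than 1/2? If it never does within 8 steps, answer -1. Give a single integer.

Answer: 2

Derivation:
Step 1: max=13/3, min=15/4, spread=7/12
Step 2: max=199/48, min=23/6, spread=5/16
  -> spread < 1/2 first at step 2
Step 3: max=439/108, min=9311/2400, spread=4001/21600
Step 4: max=871241/216000, min=18793/4800, spread=6389/54000
Step 5: max=67778/16875, min=236119/60000, spread=1753/21600
Step 6: max=155725483/38880000, min=614023307/155520000, spread=71029/1244160
Step 7: max=3885492413/972000000, min=15388152527/3888000000, spread=410179/10368000
Step 8: max=558915613423/139968000000, min=2218532580067/559872000000, spread=45679663/1492992000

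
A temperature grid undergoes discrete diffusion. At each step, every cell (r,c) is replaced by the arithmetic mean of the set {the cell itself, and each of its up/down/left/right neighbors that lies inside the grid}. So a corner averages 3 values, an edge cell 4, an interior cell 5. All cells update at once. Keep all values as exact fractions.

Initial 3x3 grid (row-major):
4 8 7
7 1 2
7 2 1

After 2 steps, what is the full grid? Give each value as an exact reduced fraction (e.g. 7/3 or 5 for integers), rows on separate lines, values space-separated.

After step 1:
  19/3 5 17/3
  19/4 4 11/4
  16/3 11/4 5/3
After step 2:
  193/36 21/4 161/36
  245/48 77/20 169/48
  77/18 55/16 43/18

Answer: 193/36 21/4 161/36
245/48 77/20 169/48
77/18 55/16 43/18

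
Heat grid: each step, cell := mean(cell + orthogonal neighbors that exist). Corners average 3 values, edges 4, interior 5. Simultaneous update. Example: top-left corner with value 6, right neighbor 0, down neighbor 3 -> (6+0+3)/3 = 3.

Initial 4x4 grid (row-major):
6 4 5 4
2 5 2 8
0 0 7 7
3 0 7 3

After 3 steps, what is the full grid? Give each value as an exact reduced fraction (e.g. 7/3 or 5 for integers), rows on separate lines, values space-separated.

After step 1:
  4 5 15/4 17/3
  13/4 13/5 27/5 21/4
  5/4 12/5 23/5 25/4
  1 5/2 17/4 17/3
After step 2:
  49/12 307/80 1189/240 44/9
  111/40 373/100 108/25 677/120
  79/40 267/100 229/50 653/120
  19/12 203/80 1021/240 97/18
After step 3:
  2567/720 3321/800 32401/7200 11149/2160
  3769/1200 6933/2000 27871/6000 18263/3600
  2701/1200 6197/2000 25519/6000 18947/3600
  1463/720 2209/800 30169/7200 10861/2160

Answer: 2567/720 3321/800 32401/7200 11149/2160
3769/1200 6933/2000 27871/6000 18263/3600
2701/1200 6197/2000 25519/6000 18947/3600
1463/720 2209/800 30169/7200 10861/2160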